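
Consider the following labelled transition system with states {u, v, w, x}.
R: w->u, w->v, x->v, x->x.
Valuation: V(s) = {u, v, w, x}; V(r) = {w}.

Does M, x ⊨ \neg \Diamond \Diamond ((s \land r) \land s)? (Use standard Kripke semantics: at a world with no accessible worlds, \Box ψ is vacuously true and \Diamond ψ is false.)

Yes

At x: \Diamond \Diamond ((s \land r) \land s) is false, so \neg \Diamond \Diamond ((s \land r) \land s) is true.
  At x: \Diamond \Diamond ((s \land r) \land s) requires \Diamond ((s \land r) \land s) at some successor in {v, x}.
    At v: \Diamond ((s \land r) \land s) is false.
    At x: \Diamond ((s \land r) \land s) is false.
  So \Diamond \Diamond ((s \land r) \land s) is false at x.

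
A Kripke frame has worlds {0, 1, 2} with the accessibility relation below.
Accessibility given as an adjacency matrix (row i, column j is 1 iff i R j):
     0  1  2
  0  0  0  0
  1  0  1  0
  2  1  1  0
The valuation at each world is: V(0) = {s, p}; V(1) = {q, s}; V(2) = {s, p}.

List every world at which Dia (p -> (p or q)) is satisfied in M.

1, 2

Recall that Dia ψ holds at a world iff ψ holds at some accessible world.
Let φ = Dia (p -> (p or q)). Evaluate φ at each world:
  0 (successors ∅): φ is false.
  1 (successors {1}): φ is true.
  2 (successors {0, 1}): φ is true.
For instance, at 2:
  At 2: Dia (p -> (p or q)) requires p -> (p or q) at some successor in {0, 1}.
    p -> (p or q) holds at 0, so Dia (p -> (p or q)) is true at 2.
Satisfying worlds: {1, 2}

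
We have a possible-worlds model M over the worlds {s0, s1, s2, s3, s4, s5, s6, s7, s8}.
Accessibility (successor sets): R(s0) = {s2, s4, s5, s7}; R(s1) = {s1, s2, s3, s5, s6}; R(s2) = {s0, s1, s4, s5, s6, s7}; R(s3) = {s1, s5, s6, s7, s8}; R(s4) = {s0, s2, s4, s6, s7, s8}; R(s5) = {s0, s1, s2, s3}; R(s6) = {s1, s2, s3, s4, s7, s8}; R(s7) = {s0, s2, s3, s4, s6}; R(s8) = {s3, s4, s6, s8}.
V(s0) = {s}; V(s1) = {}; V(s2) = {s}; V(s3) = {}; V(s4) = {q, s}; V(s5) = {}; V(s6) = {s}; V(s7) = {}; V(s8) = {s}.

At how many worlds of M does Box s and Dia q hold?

0

Let φ = Box s and Dia q. Evaluate φ at each world:
  s0 (successors {s2, s4, s5, s7}): φ is false.
  s1 (successors {s1, s2, s3, s5, s6}): φ is false.
  s2 (successors {s0, s1, s4, s5, s6, s7}): φ is false.
  s3 (successors {s1, s5, s6, s7, s8}): φ is false.
  s4 (successors {s0, s2, s4, s6, s7, s8}): φ is false.
  s5 (successors {s0, s1, s2, s3}): φ is false.
  s6 (successors {s1, s2, s3, s4, s7, s8}): φ is false.
  s7 (successors {s0, s2, s3, s4, s6}): φ is false.
  s8 (successors {s3, s4, s6, s8}): φ is false.
For instance, at s4:
  At s4: Box s is false, Dia q is true, so Box s and Dia q is false.
    At s4: Box s requires s at every successor {s0, s2, s4, s6, s7, s8}.
      s fails at s7, so Box s is false at s4.
    At s4: Dia q requires q at some successor in {s0, s2, s4, s6, s7, s8}.
      q holds at s4, so Dia q is true at s4.
Satisfying worlds: none.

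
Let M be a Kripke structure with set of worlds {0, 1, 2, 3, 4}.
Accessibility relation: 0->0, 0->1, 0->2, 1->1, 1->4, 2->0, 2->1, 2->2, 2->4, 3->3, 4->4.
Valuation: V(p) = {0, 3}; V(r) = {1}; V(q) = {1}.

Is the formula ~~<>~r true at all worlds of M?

Yes

Let φ = ~~<>~r. Evaluate φ at each world:
  0 (successors {0, 1, 2}): φ is true.
  1 (successors {1, 4}): φ is true.
  2 (successors {0, 1, 2, 4}): φ is true.
  3 (successors {3}): φ is true.
  4 (successors {4}): φ is true.
For instance, at 2:
  At 2: ~<>~r is false, so ~~<>~r is true.
    At 2: <>~r is true, so ~<>~r is false.
      At 2: <>~r requires ~r at some successor in {0, 1, 2, 4}.
        ~r holds at 0, so <>~r is true at 2.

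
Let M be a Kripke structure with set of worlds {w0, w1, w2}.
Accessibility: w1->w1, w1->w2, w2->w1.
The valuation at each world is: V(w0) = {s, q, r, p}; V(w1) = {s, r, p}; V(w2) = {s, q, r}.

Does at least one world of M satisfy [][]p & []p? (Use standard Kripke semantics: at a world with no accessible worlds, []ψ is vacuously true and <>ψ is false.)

Let φ = [][]p & []p. Evaluate φ at each world:
  w0 (successors ∅): φ is true.
  w1 (successors {w1, w2}): φ is false.
  w2 (successors {w1}): φ is false.
Detail at w0 (witness):
  At w0: [][]p is true, []p is true, so [][]p & []p is true.
    At w0: no accessible worlds, so [][]p holds vacuously.
    At w0: no accessible worlds, so []p holds vacuously.

Yes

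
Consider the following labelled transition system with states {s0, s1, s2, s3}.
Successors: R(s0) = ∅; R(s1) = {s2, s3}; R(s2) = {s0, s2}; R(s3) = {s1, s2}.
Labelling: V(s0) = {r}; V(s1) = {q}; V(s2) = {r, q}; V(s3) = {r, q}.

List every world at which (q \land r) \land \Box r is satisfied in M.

s2

Recall that \Box ψ holds at a world iff ψ holds at every accessible world, and \Diamond ψ holds iff ψ holds at some accessible world.
Let φ = (q \land r) \land \Box r. Evaluate φ at each world:
  s0 (successors ∅): φ is false.
  s1 (successors {s2, s3}): φ is false.
  s2 (successors {s0, s2}): φ is true.
  s3 (successors {s1, s2}): φ is false.
For instance, at s1:
  At s1: q \land r is false, \Box r is true, so (q \land r) \land \Box r is false.
    At s1: \Box r requires r at every successor {s2, s3}.
      At s2: r is true.
      At s3: r is true.
    So \Box r is true at s1.
Satisfying worlds: {s2}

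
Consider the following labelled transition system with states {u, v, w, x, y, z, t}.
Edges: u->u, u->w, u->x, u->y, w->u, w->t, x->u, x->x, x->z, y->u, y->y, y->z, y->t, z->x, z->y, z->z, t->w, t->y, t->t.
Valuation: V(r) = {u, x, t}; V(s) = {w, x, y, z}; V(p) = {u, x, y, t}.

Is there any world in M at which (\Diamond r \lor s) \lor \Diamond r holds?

Let φ = (\Diamond r \lor s) \lor \Diamond r. Evaluate φ at each world:
  u (successors {u, w, x, y}): φ is true.
  v (successors ∅): φ is false.
  w (successors {u, t}): φ is true.
  x (successors {u, x, z}): φ is true.
  y (successors {u, y, z, t}): φ is true.
  z (successors {x, y, z}): φ is true.
  t (successors {w, y, t}): φ is true.
Detail at u (witness):
  At u: \Diamond r \lor s is true, \Diamond r is true, so (\Diamond r \lor s) \lor \Diamond r is true.
    At u: \Diamond r is true, s is false, so \Diamond r \lor s is true.
      At u: \Diamond r requires r at some successor in {u, w, x, y}.
        r holds at u, so \Diamond r is true at u.
    At u: \Diamond r requires r at some successor in {u, w, x, y}.
      r holds at u, so \Diamond r is true at u.

Yes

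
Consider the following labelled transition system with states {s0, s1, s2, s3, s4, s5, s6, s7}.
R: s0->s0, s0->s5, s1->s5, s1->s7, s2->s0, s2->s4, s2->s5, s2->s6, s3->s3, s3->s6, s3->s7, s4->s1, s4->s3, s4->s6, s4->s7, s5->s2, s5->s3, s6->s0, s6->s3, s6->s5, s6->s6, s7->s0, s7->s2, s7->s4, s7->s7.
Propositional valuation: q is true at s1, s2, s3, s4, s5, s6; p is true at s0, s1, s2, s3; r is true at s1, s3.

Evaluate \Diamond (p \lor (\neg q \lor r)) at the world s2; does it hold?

At s2: \Diamond (p \lor (\neg q \lor r)) requires p \lor (\neg q \lor r) at some successor in {s0, s4, s5, s6}.
  p \lor (\neg q \lor r) holds at s0, so \Diamond (p \lor (\neg q \lor r)) is true at s2.

Yes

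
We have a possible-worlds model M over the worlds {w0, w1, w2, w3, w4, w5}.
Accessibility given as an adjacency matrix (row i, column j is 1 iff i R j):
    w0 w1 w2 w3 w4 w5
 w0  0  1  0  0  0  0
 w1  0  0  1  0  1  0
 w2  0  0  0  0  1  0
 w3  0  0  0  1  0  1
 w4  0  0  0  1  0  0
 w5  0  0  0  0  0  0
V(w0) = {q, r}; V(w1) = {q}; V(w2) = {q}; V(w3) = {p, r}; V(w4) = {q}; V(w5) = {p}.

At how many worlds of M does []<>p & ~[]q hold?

1

Let φ = []<>p & ~[]q. Evaluate φ at each world:
  w0 (successors {w1}): φ is false.
  w1 (successors {w2, w4}): φ is false.
  w2 (successors {w4}): φ is false.
  w3 (successors {w3, w5}): φ is false.
  w4 (successors {w3}): φ is true.
  w5 (successors ∅): φ is false.
For instance, at w1:
  At w1: []<>p is false, ~[]q is false, so []<>p & ~[]q is false.
    At w1: []<>p requires <>p at every successor {w2, w4}.
      <>p fails at w2, so []<>p is false at w1.
    At w1: []q is true, so ~[]q is false.
      At w1: []q requires q at every successor {w2, w4}.
        At w2: q is true.
        At w4: q is true.
      So []q is true at w1.
Satisfying worlds: {w4}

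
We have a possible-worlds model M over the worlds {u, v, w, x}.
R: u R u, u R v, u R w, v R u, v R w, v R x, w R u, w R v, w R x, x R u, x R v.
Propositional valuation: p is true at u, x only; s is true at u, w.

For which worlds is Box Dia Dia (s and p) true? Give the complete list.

u, v, w, x

Let φ = Box Dia Dia (s and p). Evaluate φ at each world:
  u (successors {u, v, w}): φ is true.
  v (successors {u, w, x}): φ is true.
  w (successors {u, v, x}): φ is true.
  x (successors {u, v}): φ is true.
For instance, at v:
  At v: Box Dia Dia (s and p) requires Dia Dia (s and p) at every successor {u, w, x}.
      At u: Dia Dia (s and p) requires Dia (s and p) at some successor in {u, v, w}.
        Dia (s and p) holds at u, so Dia Dia (s and p) is true at u.
      At w: Dia Dia (s and p) requires Dia (s and p) at some successor in {u, v, x}.
        Dia (s and p) holds at u, so Dia Dia (s and p) is true at w.
      At x: Dia Dia (s and p) requires Dia (s and p) at some successor in {u, v}.
        Dia (s and p) holds at u, so Dia Dia (s and p) is true at x.
  So Box Dia Dia (s and p) is true at v.
Satisfying worlds: {u, v, w, x}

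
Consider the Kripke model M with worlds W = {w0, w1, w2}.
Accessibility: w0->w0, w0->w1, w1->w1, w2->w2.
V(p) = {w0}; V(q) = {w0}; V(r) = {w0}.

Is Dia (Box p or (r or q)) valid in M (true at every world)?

Let φ = Dia (Box p or (r or q)). Evaluate φ at each world:
  w0 (successors {w0, w1}): φ is true.
  w1 (successors {w1}): φ is false.
  w2 (successors {w2}): φ is false.
Detail at w1 (counterexample):
  At w1: Dia (Box p or (r or q)) requires Box p or (r or q) at some successor in {w1}.
    At w1: Box p or (r or q) is false.
  So Dia (Box p or (r or q)) is false at w1.

No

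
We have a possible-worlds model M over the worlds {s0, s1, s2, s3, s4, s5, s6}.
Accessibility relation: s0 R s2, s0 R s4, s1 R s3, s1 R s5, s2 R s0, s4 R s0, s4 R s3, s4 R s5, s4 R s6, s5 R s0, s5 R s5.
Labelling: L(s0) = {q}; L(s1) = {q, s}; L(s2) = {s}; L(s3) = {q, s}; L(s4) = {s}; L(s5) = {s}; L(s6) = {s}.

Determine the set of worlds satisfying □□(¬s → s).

s2, s3, s6

Let φ = □□(¬s → s). Evaluate φ at each world:
  s0 (successors {s2, s4}): φ is false.
  s1 (successors {s3, s5}): φ is false.
  s2 (successors {s0}): φ is true.
  s3 (successors ∅): φ is true.
  s4 (successors {s0, s3, s5, s6}): φ is false.
  s5 (successors {s0, s5}): φ is false.
  s6 (successors ∅): φ is true.
For instance, at s0:
  At s0: □□(¬s → s) requires □(¬s → s) at every successor {s2, s4}.
    □(¬s → s) fails at s2, so □□(¬s → s) is false at s0.
      At s2: □(¬s → s) requires ¬s → s at every successor {s0}.
        ¬s → s fails at s0, so □(¬s → s) is false at s2.
Satisfying worlds: {s2, s3, s6}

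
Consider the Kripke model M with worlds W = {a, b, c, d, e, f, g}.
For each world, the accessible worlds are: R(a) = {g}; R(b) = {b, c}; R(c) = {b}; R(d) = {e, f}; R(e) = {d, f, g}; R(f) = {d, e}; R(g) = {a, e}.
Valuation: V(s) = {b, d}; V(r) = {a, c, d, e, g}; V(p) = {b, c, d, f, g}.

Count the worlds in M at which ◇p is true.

6

Recall that ◇ψ holds at a world iff ψ holds at some accessible world.
Let φ = ◇p. Evaluate φ at each world:
  a (successors {g}): φ is true.
  b (successors {b, c}): φ is true.
  c (successors {b}): φ is true.
  d (successors {e, f}): φ is true.
  e (successors {d, f, g}): φ is true.
  f (successors {d, e}): φ is true.
  g (successors {a, e}): φ is false.
For instance, at e:
  At e: ◇p requires p at some successor in {d, f, g}.
    p holds at d, so ◇p is true at e.
Satisfying worlds: {a, b, c, d, e, f}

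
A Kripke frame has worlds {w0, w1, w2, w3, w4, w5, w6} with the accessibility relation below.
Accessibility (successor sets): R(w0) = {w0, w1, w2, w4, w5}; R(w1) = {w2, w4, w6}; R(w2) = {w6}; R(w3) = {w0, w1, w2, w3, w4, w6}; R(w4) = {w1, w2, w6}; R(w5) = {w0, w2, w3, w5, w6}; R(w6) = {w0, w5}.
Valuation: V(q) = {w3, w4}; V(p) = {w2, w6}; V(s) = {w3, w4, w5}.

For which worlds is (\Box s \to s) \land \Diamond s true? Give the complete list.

Let φ = (\Box s \to s) \land \Diamond s. Evaluate φ at each world:
  w0 (successors {w0, w1, w2, w4, w5}): φ is true.
  w1 (successors {w2, w4, w6}): φ is true.
  w2 (successors {w6}): φ is false.
  w3 (successors {w0, w1, w2, w3, w4, w6}): φ is true.
  w4 (successors {w1, w2, w6}): φ is false.
  w5 (successors {w0, w2, w3, w5, w6}): φ is true.
  w6 (successors {w0, w5}): φ is true.
For instance, at w1:
  At w1: \Box s \to s is true, \Diamond s is true, so (\Box s \to s) \land \Diamond s is true.
    At w1: \Box s is false, s is false, so \Box s \to s is true.
      At w1: \Box s requires s at every successor {w2, w4, w6}.
        s fails at w2, so \Box s is false at w1.
    At w1: \Diamond s requires s at some successor in {w2, w4, w6}.
      s holds at w4, so \Diamond s is true at w1.
Satisfying worlds: {w0, w1, w3, w5, w6}

w0, w1, w3, w5, w6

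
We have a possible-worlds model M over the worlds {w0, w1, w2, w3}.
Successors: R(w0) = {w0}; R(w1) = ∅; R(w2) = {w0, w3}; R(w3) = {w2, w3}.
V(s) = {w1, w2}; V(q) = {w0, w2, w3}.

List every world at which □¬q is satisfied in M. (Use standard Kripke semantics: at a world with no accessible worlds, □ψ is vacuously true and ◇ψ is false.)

w1

Let φ = □¬q. Evaluate φ at each world:
  w0 (successors {w0}): φ is false.
  w1 (successors ∅): φ is true.
  w2 (successors {w0, w3}): φ is false.
  w3 (successors {w2, w3}): φ is false.
For instance, at w0:
  At w0: □¬q requires ¬q at every successor {w0}.
    ¬q fails at w0, so □¬q is false at w0.
Satisfying worlds: {w1}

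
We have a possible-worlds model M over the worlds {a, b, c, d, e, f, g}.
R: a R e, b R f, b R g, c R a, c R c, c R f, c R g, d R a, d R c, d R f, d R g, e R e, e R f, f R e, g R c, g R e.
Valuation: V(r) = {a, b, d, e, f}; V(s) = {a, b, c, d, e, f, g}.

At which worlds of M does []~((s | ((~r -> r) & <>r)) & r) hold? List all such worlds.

Recall that []ψ holds at a world iff ψ holds at every accessible world, and <>ψ holds iff ψ holds at some accessible world.
Let φ = []~((s | ((~r -> r) & <>r)) & r). Evaluate φ at each world:
  a (successors {e}): φ is false.
  b (successors {f, g}): φ is false.
  c (successors {a, c, f, g}): φ is false.
  d (successors {a, c, f, g}): φ is false.
  e (successors {e, f}): φ is false.
  f (successors {e}): φ is false.
  g (successors {c, e}): φ is false.
For instance, at c:
  At c: []~((s | ((~r -> r) & <>r)) & r) requires ~((s | ((~r -> r) & <>r)) & r) at every successor {a, c, f, g}.
    ~((s | ((~r -> r) & <>r)) & r) fails at a, so []~((s | ((~r -> r) & <>r)) & r) is false at c.
      At a: (s | ((~r -> r) & <>r)) & r is true, so ~((s | ((~r -> r) & <>r)) & r) is false.
Satisfying worlds: none.

none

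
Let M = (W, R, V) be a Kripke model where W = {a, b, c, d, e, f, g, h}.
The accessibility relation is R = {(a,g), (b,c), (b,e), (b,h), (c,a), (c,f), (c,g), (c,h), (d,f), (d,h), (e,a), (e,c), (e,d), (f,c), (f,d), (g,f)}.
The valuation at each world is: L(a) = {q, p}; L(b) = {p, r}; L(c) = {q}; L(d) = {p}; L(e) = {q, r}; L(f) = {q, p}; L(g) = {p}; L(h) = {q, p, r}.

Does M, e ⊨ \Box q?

No

Recall that \Box ψ holds at a world iff ψ holds at every accessible world, and \Diamond ψ holds iff ψ holds at some accessible world.
At e: \Box q requires q at every successor {a, c, d}.
  q fails at d, so \Box q is false at e.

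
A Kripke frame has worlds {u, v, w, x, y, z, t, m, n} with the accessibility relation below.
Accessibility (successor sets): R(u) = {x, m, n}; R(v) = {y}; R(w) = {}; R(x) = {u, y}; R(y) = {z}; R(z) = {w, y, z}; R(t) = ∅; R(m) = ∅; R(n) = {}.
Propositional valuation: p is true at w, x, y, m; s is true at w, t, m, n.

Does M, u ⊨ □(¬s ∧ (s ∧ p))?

At u: □(¬s ∧ (s ∧ p)) requires ¬s ∧ (s ∧ p) at every successor {x, m, n}.
  ¬s ∧ (s ∧ p) fails at x, so □(¬s ∧ (s ∧ p)) is false at u.

No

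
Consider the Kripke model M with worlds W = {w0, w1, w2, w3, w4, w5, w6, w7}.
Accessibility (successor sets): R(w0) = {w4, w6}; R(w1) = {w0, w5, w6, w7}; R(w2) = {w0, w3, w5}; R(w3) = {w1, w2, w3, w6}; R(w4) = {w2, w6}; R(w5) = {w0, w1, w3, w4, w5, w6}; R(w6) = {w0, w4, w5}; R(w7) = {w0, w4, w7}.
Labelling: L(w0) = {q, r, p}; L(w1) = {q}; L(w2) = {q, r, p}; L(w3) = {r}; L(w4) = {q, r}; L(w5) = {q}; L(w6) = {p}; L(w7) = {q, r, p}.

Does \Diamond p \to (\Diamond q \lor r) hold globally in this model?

Yes

Let φ = \Diamond p \to (\Diamond q \lor r). Evaluate φ at each world:
  w0 (successors {w4, w6}): φ is true.
  w1 (successors {w0, w5, w6, w7}): φ is true.
  w2 (successors {w0, w3, w5}): φ is true.
  w3 (successors {w1, w2, w3, w6}): φ is true.
  w4 (successors {w2, w6}): φ is true.
  w5 (successors {w0, w1, w3, w4, w5, w6}): φ is true.
  w6 (successors {w0, w4, w5}): φ is true.
  w7 (successors {w0, w4, w7}): φ is true.
For instance, at w3:
  At w3: \Diamond p is true, \Diamond q \lor r is true, so \Diamond p \to (\Diamond q \lor r) is true.
    At w3: \Diamond p requires p at some successor in {w1, w2, w3, w6}.
      p holds at w2, so \Diamond p is true at w3.
    At w3: \Diamond q is true, r is true, so \Diamond q \lor r is true.
      At w3: \Diamond q requires q at some successor in {w1, w2, w3, w6}.
        q holds at w1, so \Diamond q is true at w3.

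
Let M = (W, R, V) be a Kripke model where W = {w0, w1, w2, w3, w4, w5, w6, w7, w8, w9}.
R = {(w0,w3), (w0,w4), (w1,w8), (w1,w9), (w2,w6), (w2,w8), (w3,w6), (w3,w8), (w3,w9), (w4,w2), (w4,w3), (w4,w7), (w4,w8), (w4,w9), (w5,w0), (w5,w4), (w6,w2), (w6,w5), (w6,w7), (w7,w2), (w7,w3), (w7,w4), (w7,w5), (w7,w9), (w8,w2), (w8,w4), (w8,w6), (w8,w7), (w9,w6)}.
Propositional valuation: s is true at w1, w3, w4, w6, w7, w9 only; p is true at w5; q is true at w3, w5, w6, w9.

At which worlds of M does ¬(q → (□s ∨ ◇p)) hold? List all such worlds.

w3, w5

Let φ = ¬(q → (□s ∨ ◇p)). Evaluate φ at each world:
  w0 (successors {w3, w4}): φ is false.
  w1 (successors {w8, w9}): φ is false.
  w2 (successors {w6, w8}): φ is false.
  w3 (successors {w6, w8, w9}): φ is true.
  w4 (successors {w2, w3, w7, w8, w9}): φ is false.
  w5 (successors {w0, w4}): φ is true.
  w6 (successors {w2, w5, w7}): φ is false.
  w7 (successors {w2, w3, w4, w5, w9}): φ is false.
  w8 (successors {w2, w4, w6, w7}): φ is false.
  w9 (successors {w6}): φ is false.
For instance, at w7:
  At w7: q → (□s ∨ ◇p) is true, so ¬(q → (□s ∨ ◇p)) is false.
    At w7: q is false, □s ∨ ◇p is true, so q → (□s ∨ ◇p) is true.
      At w7: □s is false, ◇p is true, so □s ∨ ◇p is true.
Satisfying worlds: {w3, w5}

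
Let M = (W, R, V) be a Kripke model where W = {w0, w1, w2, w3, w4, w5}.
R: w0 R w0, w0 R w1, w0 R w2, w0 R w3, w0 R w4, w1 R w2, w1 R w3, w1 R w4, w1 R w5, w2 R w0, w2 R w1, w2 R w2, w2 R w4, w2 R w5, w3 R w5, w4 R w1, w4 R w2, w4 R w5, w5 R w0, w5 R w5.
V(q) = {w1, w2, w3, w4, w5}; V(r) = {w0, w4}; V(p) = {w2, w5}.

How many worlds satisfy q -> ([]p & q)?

Recall that []ψ holds at a world iff ψ holds at every accessible world, and <>ψ holds iff ψ holds at some accessible world.
Let φ = q -> ([]p & q). Evaluate φ at each world:
  w0 (successors {w0, w1, w2, w3, w4}): φ is true.
  w1 (successors {w2, w3, w4, w5}): φ is false.
  w2 (successors {w0, w1, w2, w4, w5}): φ is false.
  w3 (successors {w5}): φ is true.
  w4 (successors {w1, w2, w5}): φ is false.
  w5 (successors {w0, w5}): φ is false.
For instance, at w4:
  At w4: q is true, []p & q is false, so q -> ([]p & q) is false.
    At w4: []p is false, q is true, so []p & q is false.
      At w4: []p requires p at every successor {w1, w2, w5}.
        p fails at w1, so []p is false at w4.
Satisfying worlds: {w0, w3}

2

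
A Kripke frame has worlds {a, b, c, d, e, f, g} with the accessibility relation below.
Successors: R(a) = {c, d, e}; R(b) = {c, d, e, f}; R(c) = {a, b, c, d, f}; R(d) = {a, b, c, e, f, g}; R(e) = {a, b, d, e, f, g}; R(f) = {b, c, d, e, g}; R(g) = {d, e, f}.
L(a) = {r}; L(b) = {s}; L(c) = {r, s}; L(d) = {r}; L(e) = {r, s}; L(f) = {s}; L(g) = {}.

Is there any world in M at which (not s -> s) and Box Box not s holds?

Recall that Box ψ holds at a world iff ψ holds at every accessible world, and Dia ψ holds iff ψ holds at some accessible world.
Let φ = (not s -> s) and Box Box not s. Evaluate φ at each world:
  a (successors {c, d, e}): φ is false.
  b (successors {c, d, e, f}): φ is false.
  c (successors {a, b, c, d, f}): φ is false.
  d (successors {a, b, c, e, f, g}): φ is false.
  e (successors {a, b, d, e, f, g}): φ is false.
  f (successors {b, c, d, e, g}): φ is false.
  g (successors {d, e, f}): φ is false.
For instance, at e:
  At e: not s -> s is true, Box Box not s is false, so (not s -> s) and Box Box not s is false.
    At e: Box Box not s requires Box not s at every successor {a, b, d, e, f, g}.
      Box not s fails at a, so Box Box not s is false at e.

No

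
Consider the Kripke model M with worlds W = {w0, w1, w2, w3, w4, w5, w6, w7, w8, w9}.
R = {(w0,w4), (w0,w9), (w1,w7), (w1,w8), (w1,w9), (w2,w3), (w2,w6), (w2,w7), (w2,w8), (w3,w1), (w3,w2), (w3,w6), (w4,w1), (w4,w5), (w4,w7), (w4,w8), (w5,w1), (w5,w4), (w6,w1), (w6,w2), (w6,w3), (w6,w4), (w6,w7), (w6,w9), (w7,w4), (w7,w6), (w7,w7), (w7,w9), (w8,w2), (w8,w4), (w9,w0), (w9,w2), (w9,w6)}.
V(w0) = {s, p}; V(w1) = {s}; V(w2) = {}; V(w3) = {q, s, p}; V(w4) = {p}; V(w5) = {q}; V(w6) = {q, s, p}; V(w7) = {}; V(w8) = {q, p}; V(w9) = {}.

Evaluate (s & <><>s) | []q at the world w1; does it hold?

Yes

At w1: s & <><>s is true, []q is false, so (s & <><>s) | []q is true.
  At w1: s is true, <><>s is true, so s & <><>s is true.
    At w1: <><>s requires <>s at some successor in {w7, w8, w9}.
      <>s holds at w7, so <><>s is true at w1.
  At w1: []q requires q at every successor {w7, w8, w9}.
    q fails at w7, so []q is false at w1.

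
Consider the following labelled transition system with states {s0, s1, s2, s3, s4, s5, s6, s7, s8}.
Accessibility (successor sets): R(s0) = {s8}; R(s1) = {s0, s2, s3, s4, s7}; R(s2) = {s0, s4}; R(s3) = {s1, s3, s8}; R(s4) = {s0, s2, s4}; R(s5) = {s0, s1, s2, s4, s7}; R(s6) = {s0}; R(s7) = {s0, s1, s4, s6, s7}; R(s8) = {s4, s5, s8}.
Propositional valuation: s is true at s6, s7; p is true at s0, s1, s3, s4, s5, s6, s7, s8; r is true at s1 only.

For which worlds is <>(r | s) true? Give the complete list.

s1, s3, s5, s7

Let φ = <>(r | s). Evaluate φ at each world:
  s0 (successors {s8}): φ is false.
  s1 (successors {s0, s2, s3, s4, s7}): φ is true.
  s2 (successors {s0, s4}): φ is false.
  s3 (successors {s1, s3, s8}): φ is true.
  s4 (successors {s0, s2, s4}): φ is false.
  s5 (successors {s0, s1, s2, s4, s7}): φ is true.
  s6 (successors {s0}): φ is false.
  s7 (successors {s0, s1, s4, s6, s7}): φ is true.
  s8 (successors {s4, s5, s8}): φ is false.
For instance, at s4:
  At s4: <>(r | s) requires r | s at some successor in {s0, s2, s4}.
    At s0: r | s is false.
    At s2: r | s is false.
    At s4: r | s is false.
  So <>(r | s) is false at s4.
Satisfying worlds: {s1, s3, s5, s7}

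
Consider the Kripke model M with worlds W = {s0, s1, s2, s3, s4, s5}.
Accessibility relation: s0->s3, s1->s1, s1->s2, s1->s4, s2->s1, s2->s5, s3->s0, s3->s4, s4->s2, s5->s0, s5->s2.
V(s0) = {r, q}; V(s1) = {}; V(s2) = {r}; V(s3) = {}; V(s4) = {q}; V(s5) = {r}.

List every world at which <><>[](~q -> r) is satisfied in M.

Recall that []ψ holds at a world iff ψ holds at every accessible world, and <>ψ holds iff ψ holds at some accessible world.
Let φ = <><>[](~q -> r). Evaluate φ at each world:
  s0 (successors {s3}): φ is true.
  s1 (successors {s1, s2, s4}): φ is true.
  s2 (successors {s1, s5}): φ is true.
  s3 (successors {s0, s4}): φ is true.
  s4 (successors {s2}): φ is true.
  s5 (successors {s0, s2}): φ is true.
For instance, at s4:
  At s4: <><>[](~q -> r) requires <>[](~q -> r) at some successor in {s2}.
    <>[](~q -> r) holds at s2, so <><>[](~q -> r) is true at s4.
      At s2: <>[](~q -> r) requires [](~q -> r) at some successor in {s1, s5}.
        [](~q -> r) holds at s5, so <>[](~q -> r) is true at s2.
Satisfying worlds: {s0, s1, s2, s3, s4, s5}

s0, s1, s2, s3, s4, s5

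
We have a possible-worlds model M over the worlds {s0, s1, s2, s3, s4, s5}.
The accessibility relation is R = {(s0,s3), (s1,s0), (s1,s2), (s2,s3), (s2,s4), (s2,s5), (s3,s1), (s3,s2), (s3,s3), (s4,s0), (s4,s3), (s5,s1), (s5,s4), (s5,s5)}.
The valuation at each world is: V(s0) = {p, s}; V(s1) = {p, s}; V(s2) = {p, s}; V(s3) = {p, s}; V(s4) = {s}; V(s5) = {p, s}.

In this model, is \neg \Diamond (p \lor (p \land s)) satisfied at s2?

No

At s2: \Diamond (p \lor (p \land s)) is true, so \neg \Diamond (p \lor (p \land s)) is false.
  At s2: \Diamond (p \lor (p \land s)) requires p \lor (p \land s) at some successor in {s3, s4, s5}.
    p \lor (p \land s) holds at s3, so \Diamond (p \lor (p \land s)) is true at s2.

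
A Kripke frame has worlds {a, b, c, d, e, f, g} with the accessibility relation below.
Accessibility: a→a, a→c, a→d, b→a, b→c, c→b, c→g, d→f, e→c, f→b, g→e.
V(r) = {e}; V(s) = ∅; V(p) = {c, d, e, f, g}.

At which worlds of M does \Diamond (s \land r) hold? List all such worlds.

Recall that \Diamond ψ holds at a world iff ψ holds at some accessible world.
Let φ = \Diamond (s \land r). Evaluate φ at each world:
  a (successors {a, c, d}): φ is false.
  b (successors {a, c}): φ is false.
  c (successors {b, g}): φ is false.
  d (successors {f}): φ is false.
  e (successors {c}): φ is false.
  f (successors {b}): φ is false.
  g (successors {e}): φ is false.
For instance, at c:
  At c: \Diamond (s \land r) requires s \land r at some successor in {b, g}.
    At b: s \land r is false.
    At g: s \land r is false.
  So \Diamond (s \land r) is false at c.
Satisfying worlds: none.

none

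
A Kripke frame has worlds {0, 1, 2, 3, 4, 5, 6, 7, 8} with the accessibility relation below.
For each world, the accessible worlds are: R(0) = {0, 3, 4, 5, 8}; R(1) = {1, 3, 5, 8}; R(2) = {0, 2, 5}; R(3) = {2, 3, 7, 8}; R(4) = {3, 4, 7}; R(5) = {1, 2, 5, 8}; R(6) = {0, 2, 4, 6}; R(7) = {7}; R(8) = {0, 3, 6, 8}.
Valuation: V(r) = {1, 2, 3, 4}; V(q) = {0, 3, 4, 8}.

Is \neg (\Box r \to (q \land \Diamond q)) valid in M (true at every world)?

No

Recall that \Box ψ holds at a world iff ψ holds at every accessible world, and \Diamond ψ holds iff ψ holds at some accessible world.
Let φ = \neg (\Box r \to (q \land \Diamond q)). Evaluate φ at each world:
  0 (successors {0, 3, 4, 5, 8}): φ is false.
  1 (successors {1, 3, 5, 8}): φ is false.
  2 (successors {0, 2, 5}): φ is false.
  3 (successors {2, 3, 7, 8}): φ is false.
  4 (successors {3, 4, 7}): φ is false.
  5 (successors {1, 2, 5, 8}): φ is false.
  6 (successors {0, 2, 4, 6}): φ is false.
  7 (successors {7}): φ is false.
  8 (successors {0, 3, 6, 8}): φ is false.
Detail at 0 (counterexample):
  At 0: \Box r \to (q \land \Diamond q) is true, so \neg (\Box r \to (q \land \Diamond q)) is false.
    At 0: \Box r is false, q \land \Diamond q is true, so \Box r \to (q \land \Diamond q) is true.
      At 0: \Box r requires r at every successor {0, 3, 4, 5, 8}.
        r fails at 0, so \Box r is false at 0.
      At 0: q is true, \Diamond q is true, so q \land \Diamond q is true.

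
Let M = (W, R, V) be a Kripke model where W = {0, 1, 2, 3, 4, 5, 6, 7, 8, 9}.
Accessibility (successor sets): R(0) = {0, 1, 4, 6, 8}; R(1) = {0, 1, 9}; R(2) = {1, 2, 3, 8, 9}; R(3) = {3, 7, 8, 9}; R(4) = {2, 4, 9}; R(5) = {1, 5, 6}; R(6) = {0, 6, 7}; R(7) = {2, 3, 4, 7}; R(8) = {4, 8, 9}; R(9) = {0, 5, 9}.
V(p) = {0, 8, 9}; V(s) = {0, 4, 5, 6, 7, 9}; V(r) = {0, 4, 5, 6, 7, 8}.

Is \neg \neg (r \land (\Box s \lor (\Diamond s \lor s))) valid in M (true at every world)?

Let φ = \neg \neg (r \land (\Box s \lor (\Diamond s \lor s))). Evaluate φ at each world:
  0 (successors {0, 1, 4, 6, 8}): φ is true.
  1 (successors {0, 1, 9}): φ is false.
  2 (successors {1, 2, 3, 8, 9}): φ is false.
  3 (successors {3, 7, 8, 9}): φ is false.
  4 (successors {2, 4, 9}): φ is true.
  5 (successors {1, 5, 6}): φ is true.
  6 (successors {0, 6, 7}): φ is true.
  7 (successors {2, 3, 4, 7}): φ is true.
  8 (successors {4, 8, 9}): φ is true.
  9 (successors {0, 5, 9}): φ is false.
Detail at 1 (counterexample):
  At 1: \neg (r \land (\Box s \lor (\Diamond s \lor s))) is true, so \neg \neg (r \land (\Box s \lor (\Diamond s \lor s))) is false.
    At 1: r \land (\Box s \lor (\Diamond s \lor s)) is false, so \neg (r \land (\Box s \lor (\Diamond s \lor s))) is true.
      At 1: r is false, \Box s \lor (\Diamond s \lor s) is true, so r \land (\Box s \lor (\Diamond s \lor s)) is false.

No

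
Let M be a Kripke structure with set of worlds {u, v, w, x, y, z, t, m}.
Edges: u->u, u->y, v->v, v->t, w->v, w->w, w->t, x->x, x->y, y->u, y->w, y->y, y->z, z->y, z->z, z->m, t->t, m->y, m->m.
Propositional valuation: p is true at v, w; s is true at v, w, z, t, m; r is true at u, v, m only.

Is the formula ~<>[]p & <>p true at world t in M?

No

At t: ~<>[]p is true, <>p is false, so ~<>[]p & <>p is false.
  At t: <>[]p is false, so ~<>[]p is true.
    At t: <>[]p requires []p at some successor in {t}.
      At t: []p is false.
    So <>[]p is false at t.
  At t: <>p requires p at some successor in {t}.
    At t: p is false.
  So <>p is false at t.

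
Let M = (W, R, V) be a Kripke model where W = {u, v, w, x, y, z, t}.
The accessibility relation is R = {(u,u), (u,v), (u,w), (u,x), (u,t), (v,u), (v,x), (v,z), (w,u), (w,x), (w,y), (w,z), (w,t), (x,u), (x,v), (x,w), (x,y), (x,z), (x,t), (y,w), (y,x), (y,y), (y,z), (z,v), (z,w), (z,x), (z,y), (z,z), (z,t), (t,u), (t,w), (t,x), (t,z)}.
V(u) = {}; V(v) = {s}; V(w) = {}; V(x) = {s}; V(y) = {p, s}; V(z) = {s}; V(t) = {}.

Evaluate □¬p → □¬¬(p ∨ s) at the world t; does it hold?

No

Recall that □ψ holds at a world iff ψ holds at every accessible world, and ◇ψ holds iff ψ holds at some accessible world.
At t: □¬p is true, □¬¬(p ∨ s) is false, so □¬p → □¬¬(p ∨ s) is false.
  At t: □¬p requires ¬p at every successor {u, w, x, z}.
    At u: ¬p is true.
    At w: ¬p is true.
    At x: ¬p is true.
    At z: ¬p is true.
  So □¬p is true at t.
  At t: □¬¬(p ∨ s) requires ¬¬(p ∨ s) at every successor {u, w, x, z}.
    ¬¬(p ∨ s) fails at u, so □¬¬(p ∨ s) is false at t.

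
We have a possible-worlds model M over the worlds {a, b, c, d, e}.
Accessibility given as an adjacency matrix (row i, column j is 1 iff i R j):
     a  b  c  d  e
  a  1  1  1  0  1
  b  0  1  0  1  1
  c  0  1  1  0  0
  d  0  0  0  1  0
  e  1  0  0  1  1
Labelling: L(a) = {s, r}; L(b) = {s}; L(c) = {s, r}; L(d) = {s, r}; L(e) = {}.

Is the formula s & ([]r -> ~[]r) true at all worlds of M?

Let φ = s & ([]r -> ~[]r). Evaluate φ at each world:
  a (successors {a, b, c, e}): φ is true.
  b (successors {b, d, e}): φ is true.
  c (successors {b, c}): φ is true.
  d (successors {d}): φ is false.
  e (successors {a, d, e}): φ is false.
Detail at d (counterexample):
  At d: s is true, []r -> ~[]r is false, so s & ([]r -> ~[]r) is false.
    At d: []r is true, ~[]r is false, so []r -> ~[]r is false.
      At d: []r requires r at every successor {d}.
        At d: r is true.
      So []r is true at d.
      At d: []r is true, so ~[]r is false.

No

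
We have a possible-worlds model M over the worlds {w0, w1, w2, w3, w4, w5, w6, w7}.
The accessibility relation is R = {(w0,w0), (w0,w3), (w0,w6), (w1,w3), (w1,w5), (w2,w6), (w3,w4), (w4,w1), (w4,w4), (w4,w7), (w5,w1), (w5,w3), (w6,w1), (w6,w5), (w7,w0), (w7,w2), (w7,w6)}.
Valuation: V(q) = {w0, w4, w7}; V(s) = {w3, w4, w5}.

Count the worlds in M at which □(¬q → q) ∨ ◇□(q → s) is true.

Recall that □ψ holds at a world iff ψ holds at every accessible world, and ◇ψ holds iff ψ holds at some accessible world.
Let φ = □(¬q → q) ∨ ◇□(q → s). Evaluate φ at each world:
  w0 (successors {w0, w3, w6}): φ is true.
  w1 (successors {w3, w5}): φ is true.
  w2 (successors {w6}): φ is true.
  w3 (successors {w4}): φ is true.
  w4 (successors {w1, w4, w7}): φ is true.
  w5 (successors {w1, w3}): φ is true.
  w6 (successors {w1, w5}): φ is true.
  w7 (successors {w0, w2, w6}): φ is true.
For instance, at w3:
  At w3: □(¬q → q) is true, ◇□(q → s) is false, so □(¬q → q) ∨ ◇□(q → s) is true.
    At w3: □(¬q → q) requires ¬q → q at every successor {w4}.
      At w4: ¬q → q is true.
    So □(¬q → q) is true at w3.
    At w3: ◇□(q → s) requires □(q → s) at some successor in {w4}.
      At w4: □(q → s) is false.
    So ◇□(q → s) is false at w3.
Satisfying worlds: {w0, w1, w2, w3, w4, w5, w6, w7}

8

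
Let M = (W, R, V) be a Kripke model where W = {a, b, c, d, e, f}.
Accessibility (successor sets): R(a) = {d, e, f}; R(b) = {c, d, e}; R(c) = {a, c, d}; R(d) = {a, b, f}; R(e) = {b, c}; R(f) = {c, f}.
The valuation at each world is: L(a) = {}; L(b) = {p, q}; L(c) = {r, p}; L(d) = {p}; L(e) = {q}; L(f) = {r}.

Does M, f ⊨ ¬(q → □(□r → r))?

At f: q → □(□r → r) is true, so ¬(q → □(□r → r)) is false.
  At f: q is false, □(□r → r) is true, so q → □(□r → r) is true.
    At f: □(□r → r) requires □r → r at every successor {c, f}.
      At c: □r → r is true.
      At f: □r → r is true.
    So □(□r → r) is true at f.

No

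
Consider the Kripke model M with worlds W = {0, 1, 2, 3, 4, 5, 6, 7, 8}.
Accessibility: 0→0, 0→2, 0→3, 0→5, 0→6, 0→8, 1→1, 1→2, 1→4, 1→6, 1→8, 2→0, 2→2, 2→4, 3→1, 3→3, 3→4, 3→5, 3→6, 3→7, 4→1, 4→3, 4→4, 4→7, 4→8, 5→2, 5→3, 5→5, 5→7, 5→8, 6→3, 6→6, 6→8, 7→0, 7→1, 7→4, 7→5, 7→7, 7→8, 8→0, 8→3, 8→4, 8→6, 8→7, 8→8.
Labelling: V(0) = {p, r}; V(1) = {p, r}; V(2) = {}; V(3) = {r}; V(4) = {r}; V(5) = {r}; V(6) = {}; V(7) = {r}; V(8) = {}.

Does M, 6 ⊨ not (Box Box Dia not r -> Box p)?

At 6: Box Box Dia not r -> Box p is false, so not (Box Box Dia not r -> Box p) is true.
  At 6: Box Box Dia not r is true, Box p is false, so Box Box Dia not r -> Box p is false.
    At 6: Box Box Dia not r requires Box Dia not r at every successor {3, 6, 8}.
      At 3: Box Dia not r is true.
      At 6: Box Dia not r is true.
      At 8: Box Dia not r is true.
    So Box Box Dia not r is true at 6.
    At 6: Box p requires p at every successor {3, 6, 8}.
      p fails at 3, so Box p is false at 6.

Yes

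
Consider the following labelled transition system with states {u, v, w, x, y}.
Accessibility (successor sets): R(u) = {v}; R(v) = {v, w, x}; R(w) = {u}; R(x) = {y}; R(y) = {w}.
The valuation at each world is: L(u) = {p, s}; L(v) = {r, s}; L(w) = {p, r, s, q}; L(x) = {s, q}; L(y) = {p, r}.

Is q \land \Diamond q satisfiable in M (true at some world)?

Let φ = q \land \Diamond q. Evaluate φ at each world:
  u (successors {v}): φ is false.
  v (successors {v, w, x}): φ is false.
  w (successors {u}): φ is false.
  x (successors {y}): φ is false.
  y (successors {w}): φ is false.
For instance, at u:
  At u: q is false, \Diamond q is false, so q \land \Diamond q is false.
    At u: \Diamond q requires q at some successor in {v}.
      At v: q is false.
    So \Diamond q is false at u.

No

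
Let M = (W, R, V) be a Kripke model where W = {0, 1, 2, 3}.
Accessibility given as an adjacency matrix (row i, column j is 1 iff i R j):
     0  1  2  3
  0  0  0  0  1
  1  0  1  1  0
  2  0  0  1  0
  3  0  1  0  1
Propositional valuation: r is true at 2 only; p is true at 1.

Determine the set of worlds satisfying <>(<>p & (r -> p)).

0, 1, 3

Let φ = <>(<>p & (r -> p)). Evaluate φ at each world:
  0 (successors {3}): φ is true.
  1 (successors {1, 2}): φ is true.
  2 (successors {2}): φ is false.
  3 (successors {1, 3}): φ is true.
For instance, at 0:
  At 0: <>(<>p & (r -> p)) requires <>p & (r -> p) at some successor in {3}.
    <>p & (r -> p) holds at 3, so <>(<>p & (r -> p)) is true at 0.
      At 3: <>p is true, r -> p is true, so <>p & (r -> p) is true.
Satisfying worlds: {0, 1, 3}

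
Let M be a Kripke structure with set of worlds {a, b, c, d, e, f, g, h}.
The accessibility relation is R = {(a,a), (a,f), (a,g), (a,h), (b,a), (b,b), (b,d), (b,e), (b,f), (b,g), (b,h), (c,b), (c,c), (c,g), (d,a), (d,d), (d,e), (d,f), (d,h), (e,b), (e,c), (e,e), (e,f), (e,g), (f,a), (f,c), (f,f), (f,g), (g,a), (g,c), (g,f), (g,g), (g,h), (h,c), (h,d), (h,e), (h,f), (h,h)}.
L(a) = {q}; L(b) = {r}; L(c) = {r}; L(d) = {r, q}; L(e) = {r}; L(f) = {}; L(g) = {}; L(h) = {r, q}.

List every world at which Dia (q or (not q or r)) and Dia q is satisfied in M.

Let φ = Dia (q or (not q or r)) and Dia q. Evaluate φ at each world:
  a (successors {a, f, g, h}): φ is true.
  b (successors {a, b, d, e, f, g, h}): φ is true.
  c (successors {b, c, g}): φ is false.
  d (successors {a, d, e, f, h}): φ is true.
  e (successors {b, c, e, f, g}): φ is false.
  f (successors {a, c, f, g}): φ is true.
  g (successors {a, c, f, g, h}): φ is true.
  h (successors {c, d, e, f, h}): φ is true.
For instance, at a:
  At a: Dia (q or (not q or r)) is true, Dia q is true, so Dia (q or (not q or r)) and Dia q is true.
    At a: Dia (q or (not q or r)) requires q or (not q or r) at some successor in {a, f, g, h}.
      q or (not q or r) holds at a, so Dia (q or (not q or r)) is true at a.
    At a: Dia q requires q at some successor in {a, f, g, h}.
      q holds at a, so Dia q is true at a.
Satisfying worlds: {a, b, d, f, g, h}

a, b, d, f, g, h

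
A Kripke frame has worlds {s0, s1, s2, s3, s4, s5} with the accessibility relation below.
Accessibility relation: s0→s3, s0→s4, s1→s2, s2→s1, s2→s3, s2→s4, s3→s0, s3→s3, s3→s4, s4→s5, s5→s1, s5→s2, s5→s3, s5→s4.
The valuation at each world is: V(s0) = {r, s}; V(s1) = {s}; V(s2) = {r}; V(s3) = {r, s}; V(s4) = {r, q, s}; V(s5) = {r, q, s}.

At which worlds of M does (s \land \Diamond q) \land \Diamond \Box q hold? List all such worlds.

Let φ = (s \land \Diamond q) \land \Diamond \Box q. Evaluate φ at each world:
  s0 (successors {s3, s4}): φ is true.
  s1 (successors {s2}): φ is false.
  s2 (successors {s1, s3, s4}): φ is false.
  s3 (successors {s0, s3, s4}): φ is true.
  s4 (successors {s5}): φ is false.
  s5 (successors {s1, s2, s3, s4}): φ is true.
For instance, at s1:
  At s1: s \land \Diamond q is false, \Diamond \Box q is false, so (s \land \Diamond q) \land \Diamond \Box q is false.
    At s1: s is true, \Diamond q is false, so s \land \Diamond q is false.
      At s1: \Diamond q requires q at some successor in {s2}.
        At s2: q is false.
      So \Diamond q is false at s1.
    At s1: \Diamond \Box q requires \Box q at some successor in {s2}.
      At s2: \Box q is false.
    So \Diamond \Box q is false at s1.
Satisfying worlds: {s0, s3, s5}

s0, s3, s5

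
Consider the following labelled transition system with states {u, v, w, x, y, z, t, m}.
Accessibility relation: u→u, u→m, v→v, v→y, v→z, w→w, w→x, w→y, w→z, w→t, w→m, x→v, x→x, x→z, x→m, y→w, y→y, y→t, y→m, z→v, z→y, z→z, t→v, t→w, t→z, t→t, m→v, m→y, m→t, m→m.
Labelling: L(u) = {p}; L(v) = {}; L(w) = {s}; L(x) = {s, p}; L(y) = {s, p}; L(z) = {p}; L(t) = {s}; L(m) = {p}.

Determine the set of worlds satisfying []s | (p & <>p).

Let φ = []s | (p & <>p). Evaluate φ at each world:
  u (successors {u, m}): φ is true.
  v (successors {v, y, z}): φ is false.
  w (successors {w, x, y, z, t, m}): φ is false.
  x (successors {v, x, z, m}): φ is true.
  y (successors {w, y, t, m}): φ is true.
  z (successors {v, y, z}): φ is true.
  t (successors {v, w, z, t}): φ is false.
  m (successors {v, y, t, m}): φ is true.
For instance, at t:
  At t: []s is false, p & <>p is false, so []s | (p & <>p) is false.
    At t: []s requires s at every successor {v, w, z, t}.
      s fails at v, so []s is false at t.
    At t: p is false, <>p is true, so p & <>p is false.
      At t: <>p requires p at some successor in {v, w, z, t}.
        p holds at z, so <>p is true at t.
Satisfying worlds: {u, x, y, z, m}

u, x, y, z, m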